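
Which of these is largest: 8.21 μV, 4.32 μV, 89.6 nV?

8.21 μV

8.21 μV = 0.00000821 V
4.32 μV = 0.00000432 V
89.6 nV = 0.0000000896 V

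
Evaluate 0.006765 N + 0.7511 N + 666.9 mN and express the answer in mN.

In mN:
  0.006765 N = 0.006765 × 10^3 mN = 6.765
  0.7511 N = 0.7511 × 10^3 mN = 751.1
  666.9 mN → 666.9
Sum: 6.765 + 751.1 + 666.9 = 1424.765

1424.765 mN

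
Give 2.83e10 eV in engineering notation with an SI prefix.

= 28.3e9 eV; 1e9 is giga.

28.3 GeV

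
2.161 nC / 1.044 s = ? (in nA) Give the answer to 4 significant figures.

(2.161 × 10^-9) / (1.044) = 2.06992 × 10^-9 A

2.070 nA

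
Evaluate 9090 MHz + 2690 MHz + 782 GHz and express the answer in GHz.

793.78 GHz

In GHz:
  9090 MHz = 9090e-3 GHz = 9.09
  2690 MHz = 2690e-3 GHz = 2.69
  782 GHz → 782
Sum: 9.09 + 2.69 + 782 = 793.78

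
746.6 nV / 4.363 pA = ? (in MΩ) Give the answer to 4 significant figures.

0.1711 MΩ

(746.6 × 10⁻⁹) / (4.363 × 10⁻¹²) = 171.121 × 10³ Ω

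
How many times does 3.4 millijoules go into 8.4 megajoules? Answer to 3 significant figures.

2470000000

(8.4e6) / (3.4e-3) = 2.471e9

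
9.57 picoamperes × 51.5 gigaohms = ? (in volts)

9.57e-12 × 51.5e9 = 492.855e-3 V

0.492855 volts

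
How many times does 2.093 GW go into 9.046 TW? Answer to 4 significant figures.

(9.046 × 10¹²) / (2.093 × 10⁹) = 4.322 × 10³

4322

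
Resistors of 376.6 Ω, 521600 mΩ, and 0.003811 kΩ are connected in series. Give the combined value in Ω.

902.011 Ω

In Ω:
  376.6 Ω → 376.6
  521600 mΩ = 521600 × 10^-3 Ω = 521.6
  0.003811 kΩ = 0.003811 × 10^3 Ω = 3.811
Sum: 376.6 + 521.6 + 3.811 = 902.011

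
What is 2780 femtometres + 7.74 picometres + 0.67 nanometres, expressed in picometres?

680.52 picometres

In picometres:
  2780 femtometres = 2780e-3 picometres = 2.78
  7.74 picometres → 7.74
  0.67 nanometres = 0.67e3 picometres = 670
Sum: 2.78 + 7.74 + 670 = 680.52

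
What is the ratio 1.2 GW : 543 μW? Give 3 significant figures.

2210000000000

(1.2e9) / (543e-6) = 0.00221e15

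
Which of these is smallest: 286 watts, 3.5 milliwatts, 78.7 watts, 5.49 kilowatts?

286 watts = 286 watts
3.5 milliwatts = 0.0035 watts
78.7 watts = 78.7 watts
5.49 kilowatts = 5490 watts

3.5 milliwatts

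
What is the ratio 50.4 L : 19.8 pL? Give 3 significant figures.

2550000000000

(50.4) / (19.8 × 10^-12) = 2.545 × 10^12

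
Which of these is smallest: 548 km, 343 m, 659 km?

548 km = 548000 m
343 m = 343 m
659 km = 659000 m

343 m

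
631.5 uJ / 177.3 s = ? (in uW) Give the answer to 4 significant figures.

3.562 uW

(631.5 × 10⁻⁶) / (177.3) = 3.56176 × 10⁻⁶ W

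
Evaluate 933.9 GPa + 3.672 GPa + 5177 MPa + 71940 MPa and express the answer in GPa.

1014.689 GPa

In GPa:
  933.9 GPa → 933.9
  3.672 GPa → 3.672
  5177 MPa = 5177 × 10⁻³ GPa = 5.177
  71940 MPa = 71940 × 10⁻³ GPa = 71.94
Sum: 933.9 + 3.672 + 5.177 + 71.94 = 1014.689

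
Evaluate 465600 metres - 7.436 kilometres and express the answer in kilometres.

In kilometres:
  465600 metres = 465600 × 10⁻³ kilometres = 465.6
  7.436 kilometres → 7.436
Difference: 465.6 - 7.436 = 458.164

458.164 kilometres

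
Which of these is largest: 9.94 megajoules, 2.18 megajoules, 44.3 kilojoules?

9.94 megajoules = 9940000 joules
2.18 megajoules = 2180000 joules
44.3 kilojoules = 44300 joules

9.94 megajoules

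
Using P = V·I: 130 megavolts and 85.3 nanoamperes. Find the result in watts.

11.089 watts

130e6 × 85.3e-9 = 11089e-3 W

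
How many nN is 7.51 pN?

0.00751 nN

pico = 10⁻¹², nano = 10⁻⁹; factor is 10⁻³.
7.51 × 10⁻³ = 0.00751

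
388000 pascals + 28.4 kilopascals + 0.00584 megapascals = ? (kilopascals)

422.24 kilopascals

In kilopascals:
  388000 pascals = 388000 × 10^-3 kilopascals = 388
  28.4 kilopascals → 28.4
  0.00584 megapascals = 0.00584 × 10^3 kilopascals = 5.84
Sum: 388 + 28.4 + 5.84 = 422.24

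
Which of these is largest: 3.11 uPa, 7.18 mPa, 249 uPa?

3.11 uPa = 0.00000311 Pa
7.18 mPa = 0.00718 Pa
249 uPa = 0.000249 Pa

7.18 mPa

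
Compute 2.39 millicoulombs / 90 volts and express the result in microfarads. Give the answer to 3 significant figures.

(2.39e-3) / (90) = 0.026556e-3 F

26.6 microfarads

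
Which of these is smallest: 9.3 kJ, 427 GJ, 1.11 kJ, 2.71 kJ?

1.11 kJ

9.3 kJ = 9300 J
427 GJ = 427000000000 J
1.11 kJ = 1110 J
2.71 kJ = 2710 J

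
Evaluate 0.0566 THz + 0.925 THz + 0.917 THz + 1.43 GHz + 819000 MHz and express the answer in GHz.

2719.03 GHz

In GHz:
  0.0566 THz = 0.0566 × 10³ GHz = 56.6
  0.925 THz = 0.925 × 10³ GHz = 925
  0.917 THz = 0.917 × 10³ GHz = 917
  1.43 GHz → 1.43
  819000 MHz = 819000 × 10⁻³ GHz = 819
Sum: 56.6 + 925 + 917 + 1.43 + 819 = 2719.03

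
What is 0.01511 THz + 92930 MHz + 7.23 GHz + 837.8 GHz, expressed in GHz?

In GHz:
  0.01511 THz = 0.01511 × 10³ GHz = 15.11
  92930 MHz = 92930 × 10⁻³ GHz = 92.93
  7.23 GHz → 7.23
  837.8 GHz → 837.8
Sum: 15.11 + 92.93 + 7.23 + 837.8 = 953.07

953.07 GHz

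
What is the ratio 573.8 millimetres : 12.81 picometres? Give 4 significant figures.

(573.8 × 10^-3) / (12.81 × 10^-12) = 44.793 × 10^9

44790000000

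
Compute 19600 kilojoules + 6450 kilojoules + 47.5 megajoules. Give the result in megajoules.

In megajoules:
  19600 kilojoules = 19600 × 10⁻³ megajoules = 19.6
  6450 kilojoules = 6450 × 10⁻³ megajoules = 6.45
  47.5 megajoules → 47.5
Sum: 19.6 + 6.45 + 47.5 = 73.55

73.55 megajoules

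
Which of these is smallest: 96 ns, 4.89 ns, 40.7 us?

96 ns = 0.000000096 s
4.89 ns = 0.00000000489 s
40.7 us = 0.0000407 s

4.89 ns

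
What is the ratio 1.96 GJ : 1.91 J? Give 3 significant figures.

(1.96 × 10^9) / (1.91) = 1.026 × 10^9

1030000000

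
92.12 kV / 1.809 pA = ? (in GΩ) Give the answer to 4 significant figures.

(92.12 × 10^3) / (1.809 × 10^-12) = 50.9232 × 10^15 Ω

50920000 GΩ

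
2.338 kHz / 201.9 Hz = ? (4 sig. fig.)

11.58

(2.338 × 10³) / (201.9) = 0.01158 × 10³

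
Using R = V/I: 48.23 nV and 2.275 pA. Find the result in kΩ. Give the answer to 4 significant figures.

21.20 kΩ

(48.23 × 10^-9) / (2.275 × 10^-12) = 21.2 × 10^3 Ω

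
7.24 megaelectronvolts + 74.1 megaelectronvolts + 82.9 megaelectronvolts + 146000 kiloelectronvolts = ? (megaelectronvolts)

In megaelectronvolts:
  7.24 megaelectronvolts → 7.24
  74.1 megaelectronvolts → 74.1
  82.9 megaelectronvolts → 82.9
  146000 kiloelectronvolts = 146000 × 10⁻³ megaelectronvolts = 146
Sum: 7.24 + 74.1 + 82.9 + 146 = 310.24

310.24 megaelectronvolts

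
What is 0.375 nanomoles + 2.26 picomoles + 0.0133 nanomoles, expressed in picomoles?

In picomoles:
  0.375 nanomoles = 0.375 × 10^3 picomoles = 375
  2.26 picomoles → 2.26
  0.0133 nanomoles = 0.0133 × 10^3 picomoles = 13.3
Sum: 375 + 2.26 + 13.3 = 390.56

390.56 picomoles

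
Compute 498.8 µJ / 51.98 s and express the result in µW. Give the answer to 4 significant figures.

9.596 µW

(498.8 × 10⁻⁶) / (51.98) = 9.596 × 10⁻⁶ W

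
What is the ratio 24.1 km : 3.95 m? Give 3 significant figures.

6100

(24.1 × 10^3) / (3.95) = 6.101 × 10^3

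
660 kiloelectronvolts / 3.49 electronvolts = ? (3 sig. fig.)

189000

(660 × 10³) / (3.49) = 189.1 × 10³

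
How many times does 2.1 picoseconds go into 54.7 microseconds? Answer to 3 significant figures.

26000000

(54.7e-6) / (2.1e-12) = 26.05e6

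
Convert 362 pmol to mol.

0.000000000362 mol

pico = 1e-12, (no prefix) = 1e0; factor is 1e-12.
362 × 1e-12 = 0.000000000362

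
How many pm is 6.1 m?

6100000000000 pm

(no prefix) = 10⁰, pico = 10⁻¹²; factor is 10¹².
6.1 × 10¹² = 6100000000000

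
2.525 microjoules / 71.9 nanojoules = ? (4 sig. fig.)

35.12

(2.525 × 10^-6) / (71.9 × 10^-9) = 0.035118 × 10^3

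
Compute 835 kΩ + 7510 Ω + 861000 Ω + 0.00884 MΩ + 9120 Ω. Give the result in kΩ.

1721.47 kΩ

In kΩ:
  835 kΩ → 835
  7510 Ω = 7510e-3 kΩ = 7.51
  861000 Ω = 861000e-3 kΩ = 861
  0.00884 MΩ = 0.00884e3 kΩ = 8.84
  9120 Ω = 9120e-3 kΩ = 9.12
Sum: 835 + 7.51 + 861 + 8.84 + 9.12 = 1721.47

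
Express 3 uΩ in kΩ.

micro = 1e-6, kilo = 1e3; factor is 1e-9.
3 × 1e-9 = 0.000000003

0.000000003 kΩ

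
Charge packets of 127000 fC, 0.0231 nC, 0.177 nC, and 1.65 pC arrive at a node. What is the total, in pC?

328.75 pC

In pC:
  127000 fC = 127000 × 10⁻³ pC = 127
  0.0231 nC = 0.0231 × 10³ pC = 23.1
  0.177 nC = 0.177 × 10³ pC = 177
  1.65 pC → 1.65
Sum: 127 + 23.1 + 177 + 1.65 = 328.75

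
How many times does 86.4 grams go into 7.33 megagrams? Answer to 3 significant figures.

(7.33e6) / (86.4) = 0.08484e6

84800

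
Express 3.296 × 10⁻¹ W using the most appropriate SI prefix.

= 329.6 × 10⁻³ W; 10⁻³ is milli.

329.6 mW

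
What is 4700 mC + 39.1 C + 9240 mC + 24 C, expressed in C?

In C:
  4700 mC = 4700 × 10⁻³ C = 4.7
  39.1 C → 39.1
  9240 mC = 9240 × 10⁻³ C = 9.24
  24 C → 24
Sum: 4.7 + 39.1 + 9.24 + 24 = 77.04

77.04 C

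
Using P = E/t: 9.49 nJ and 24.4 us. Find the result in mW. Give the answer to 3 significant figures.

0.389 mW

(9.49 × 10⁻⁹) / (24.4 × 10⁻⁶) = 0.38893 × 10⁻³ W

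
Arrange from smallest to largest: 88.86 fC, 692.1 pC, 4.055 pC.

88.86 fC = 0.00000000000008886 C
692.1 pC = 0.0000000006921 C
4.055 pC = 0.000000000004055 C

88.86 fC < 4.055 pC < 692.1 pC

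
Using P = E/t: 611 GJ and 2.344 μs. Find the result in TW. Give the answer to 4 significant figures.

(611e9) / (2.344e-6) = 260.666e15 W

260700 TW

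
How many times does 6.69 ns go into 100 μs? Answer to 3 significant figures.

14900

(100 × 10^-6) / (6.69 × 10^-9) = 14.95 × 10^3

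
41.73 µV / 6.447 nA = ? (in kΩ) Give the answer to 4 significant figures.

(41.73 × 10^-6) / (6.447 × 10^-9) = 6.47278 × 10^3 Ω

6.473 kΩ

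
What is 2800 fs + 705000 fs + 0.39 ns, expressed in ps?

1097.8 ps

In ps:
  2800 fs = 2800e-3 ps = 2.8
  705000 fs = 705000e-3 ps = 705
  0.39 ns = 0.39e3 ps = 390
Sum: 2.8 + 705 + 390 = 1097.8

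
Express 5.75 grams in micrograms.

5750000 micrograms

(no prefix) = 10⁰, micro = 10⁻⁶; factor is 10⁶.
5.75 × 10⁶ = 5750000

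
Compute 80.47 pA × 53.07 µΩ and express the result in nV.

0.0000042705429 nV

80.47 × 10^-12 × 53.07 × 10^-6 = 4270.5429 × 10^-18 V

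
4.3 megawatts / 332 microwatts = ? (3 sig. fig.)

13000000000

(4.3e6) / (332e-6) = 0.01295e12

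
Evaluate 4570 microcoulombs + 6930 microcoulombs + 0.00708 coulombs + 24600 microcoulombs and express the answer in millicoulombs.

In millicoulombs:
  4570 microcoulombs = 4570 × 10⁻³ millicoulombs = 4.57
  6930 microcoulombs = 6930 × 10⁻³ millicoulombs = 6.93
  0.00708 coulombs = 0.00708 × 10³ millicoulombs = 7.08
  24600 microcoulombs = 24600 × 10⁻³ millicoulombs = 24.6
Sum: 4.57 + 6.93 + 7.08 + 24.6 = 43.18

43.18 millicoulombs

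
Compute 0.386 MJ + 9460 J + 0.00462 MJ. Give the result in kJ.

In kJ:
  0.386 MJ = 0.386 × 10^3 kJ = 386
  9460 J = 9460 × 10^-3 kJ = 9.46
  0.00462 MJ = 0.00462 × 10^3 kJ = 4.62
Sum: 386 + 9.46 + 4.62 = 400.08

400.08 kJ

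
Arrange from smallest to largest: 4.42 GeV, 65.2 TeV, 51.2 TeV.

4.42 GeV < 51.2 TeV < 65.2 TeV

4.42 GeV = 4420000000 eV
65.2 TeV = 65200000000000 eV
51.2 TeV = 51200000000000 eV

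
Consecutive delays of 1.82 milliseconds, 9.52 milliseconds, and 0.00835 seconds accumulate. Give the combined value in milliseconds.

19.69 milliseconds

In milliseconds:
  1.82 milliseconds → 1.82
  9.52 milliseconds → 9.52
  0.00835 seconds = 0.00835 × 10^3 milliseconds = 8.35
Sum: 1.82 + 9.52 + 8.35 = 19.69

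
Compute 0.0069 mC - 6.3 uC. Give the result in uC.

In uC:
  0.0069 mC = 0.0069e3 uC = 6.9
  6.3 uC → 6.3
Difference: 6.9 - 6.3 = 0.6

0.6 uC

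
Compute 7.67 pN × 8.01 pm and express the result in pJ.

7.67 × 10^-12 × 8.01 × 10^-12 = 61.4367 × 10^-24 J

0.0000000000614367 pJ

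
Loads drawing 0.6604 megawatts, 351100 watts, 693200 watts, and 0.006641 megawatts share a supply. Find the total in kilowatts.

1711.341 kilowatts

In kilowatts:
  0.6604 megawatts = 0.6604 × 10^3 kilowatts = 660.4
  351100 watts = 351100 × 10^-3 kilowatts = 351.1
  693200 watts = 693200 × 10^-3 kilowatts = 693.2
  0.006641 megawatts = 0.006641 × 10^3 kilowatts = 6.641
Sum: 660.4 + 351.1 + 693.2 + 6.641 = 1711.341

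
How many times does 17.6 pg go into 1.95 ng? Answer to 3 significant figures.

(1.95 × 10^-9) / (17.6 × 10^-12) = 0.1108 × 10^3

111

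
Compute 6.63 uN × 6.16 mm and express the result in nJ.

40.8408 nJ

6.63e-6 × 6.16e-3 = 40.8408e-9 J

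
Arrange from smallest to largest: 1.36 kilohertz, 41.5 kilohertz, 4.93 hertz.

4.93 hertz < 1.36 kilohertz < 41.5 kilohertz

1.36 kilohertz = 1360 hertz
41.5 kilohertz = 41500 hertz
4.93 hertz = 4.93 hertz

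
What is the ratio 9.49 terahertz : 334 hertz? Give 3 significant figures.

28400000000

(9.49 × 10¹²) / (334) = 0.02841 × 10¹²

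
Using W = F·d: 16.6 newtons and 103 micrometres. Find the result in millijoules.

1.7098 millijoules

16.6 × 103e-6 = 1709.8e-6 J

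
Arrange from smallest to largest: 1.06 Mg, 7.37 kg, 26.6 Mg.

1.06 Mg = 1060000 g
7.37 kg = 7370 g
26.6 Mg = 26600000 g

7.37 kg < 1.06 Mg < 26.6 Mg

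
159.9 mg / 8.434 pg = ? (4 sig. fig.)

(159.9 × 10^-3) / (8.434 × 10^-12) = 18.959 × 10^9

18960000000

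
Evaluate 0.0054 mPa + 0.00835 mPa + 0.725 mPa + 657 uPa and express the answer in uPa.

In uPa:
  0.0054 mPa = 0.0054 × 10^3 uPa = 5.4
  0.00835 mPa = 0.00835 × 10^3 uPa = 8.35
  0.725 mPa = 0.725 × 10^3 uPa = 725
  657 uPa → 657
Sum: 5.4 + 8.35 + 725 + 657 = 1395.75

1395.75 uPa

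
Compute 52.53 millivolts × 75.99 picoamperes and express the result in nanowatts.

0.0039917547 nanowatts

52.53e-3 × 75.99e-12 = 3991.7547e-15 W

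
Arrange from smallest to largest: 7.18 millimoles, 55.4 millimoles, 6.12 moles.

7.18 millimoles = 0.00718 moles
55.4 millimoles = 0.0554 moles
6.12 moles = 6.12 moles

7.18 millimoles < 55.4 millimoles < 6.12 moles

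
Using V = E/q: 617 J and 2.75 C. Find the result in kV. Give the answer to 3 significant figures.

(617) / (2.75) = 224.36 V

0.224 kV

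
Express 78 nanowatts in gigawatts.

0.000000000000000078 gigawatts

nano = 10^-9, giga = 10^9; factor is 10^-18.
78 × 10^-18 = 0.000000000000000078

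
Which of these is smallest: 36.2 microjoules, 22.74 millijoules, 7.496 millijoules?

36.2 microjoules = 0.0000362 joules
22.74 millijoules = 0.02274 joules
7.496 millijoules = 0.007496 joules

36.2 microjoules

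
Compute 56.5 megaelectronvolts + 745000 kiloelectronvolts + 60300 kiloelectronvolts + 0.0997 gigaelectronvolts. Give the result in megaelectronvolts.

961.5 megaelectronvolts

In megaelectronvolts:
  56.5 megaelectronvolts → 56.5
  745000 kiloelectronvolts = 745000e-3 megaelectronvolts = 745
  60300 kiloelectronvolts = 60300e-3 megaelectronvolts = 60.3
  0.0997 gigaelectronvolts = 0.0997e3 megaelectronvolts = 99.7
Sum: 56.5 + 745 + 60.3 + 99.7 = 961.5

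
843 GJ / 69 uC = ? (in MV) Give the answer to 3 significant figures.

(843 × 10⁹) / (69 × 10⁻⁶) = 12.217 × 10¹⁵ V

12200000000 MV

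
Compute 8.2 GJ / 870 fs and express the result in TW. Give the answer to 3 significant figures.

(8.2 × 10^9) / (870 × 10^-15) = 0.0094253 × 10^24 W

9430000000 TW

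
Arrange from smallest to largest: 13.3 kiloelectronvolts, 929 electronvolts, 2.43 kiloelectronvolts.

13.3 kiloelectronvolts = 13300 electronvolts
929 electronvolts = 929 electronvolts
2.43 kiloelectronvolts = 2430 electronvolts

929 electronvolts < 2.43 kiloelectronvolts < 13.3 kiloelectronvolts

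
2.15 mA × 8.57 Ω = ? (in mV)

18.4255 mV

2.15 × 10⁻³ × 8.57 = 18.4255 × 10⁻³ V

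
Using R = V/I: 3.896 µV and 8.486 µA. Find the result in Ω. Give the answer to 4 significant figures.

(3.896 × 10^-6) / (8.486 × 10^-6) = 0.459109 Ω

0.4591 Ω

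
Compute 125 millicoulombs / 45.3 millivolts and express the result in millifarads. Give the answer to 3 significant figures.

(125 × 10⁻³) / (45.3 × 10⁻³) = 2.7594 F

2760 millifarads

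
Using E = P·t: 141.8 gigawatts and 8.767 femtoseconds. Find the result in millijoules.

1.2431606 millijoules

141.8e9 × 8.767e-15 = 1243.1606e-6 J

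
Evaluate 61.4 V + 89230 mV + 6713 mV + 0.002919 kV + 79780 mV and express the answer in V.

240.042 V

In V:
  61.4 V → 61.4
  89230 mV = 89230 × 10^-3 V = 89.23
  6713 mV = 6713 × 10^-3 V = 6.713
  0.002919 kV = 0.002919 × 10^3 V = 2.919
  79780 mV = 79780 × 10^-3 V = 79.78
Sum: 61.4 + 89.23 + 6.713 + 2.919 + 79.78 = 240.042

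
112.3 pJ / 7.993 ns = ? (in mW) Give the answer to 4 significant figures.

14.05 mW

(112.3 × 10^-12) / (7.993 × 10^-9) = 14.0498 × 10^-3 W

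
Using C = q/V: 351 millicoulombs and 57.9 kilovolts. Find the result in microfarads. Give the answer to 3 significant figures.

(351e-3) / (57.9e3) = 6.0622e-6 F

6.06 microfarads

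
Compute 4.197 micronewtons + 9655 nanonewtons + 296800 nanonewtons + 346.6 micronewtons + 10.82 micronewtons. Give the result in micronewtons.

668.072 micronewtons

In micronewtons:
  4.197 micronewtons → 4.197
  9655 nanonewtons = 9655 × 10⁻³ micronewtons = 9.655
  296800 nanonewtons = 296800 × 10⁻³ micronewtons = 296.8
  346.6 micronewtons → 346.6
  10.82 micronewtons → 10.82
Sum: 4.197 + 9.655 + 296.8 + 346.6 + 10.82 = 668.072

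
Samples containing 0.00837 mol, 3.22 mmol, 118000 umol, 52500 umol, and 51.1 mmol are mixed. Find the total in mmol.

In mmol:
  0.00837 mol = 0.00837 × 10³ mmol = 8.37
  3.22 mmol → 3.22
  118000 umol = 118000 × 10⁻³ mmol = 118
  52500 umol = 52500 × 10⁻³ mmol = 52.5
  51.1 mmol → 51.1
Sum: 8.37 + 3.22 + 118 + 52.5 + 51.1 = 233.19

233.19 mmol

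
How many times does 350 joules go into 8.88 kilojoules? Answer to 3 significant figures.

(8.88e3) / (350) = 0.02537e3

25.4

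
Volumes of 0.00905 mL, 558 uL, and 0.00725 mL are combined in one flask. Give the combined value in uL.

574.3 uL

In uL:
  0.00905 mL = 0.00905 × 10^3 uL = 9.05
  558 uL → 558
  0.00725 mL = 0.00725 × 10^3 uL = 7.25
Sum: 9.05 + 558 + 7.25 = 574.3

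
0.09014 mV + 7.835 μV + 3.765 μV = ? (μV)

In μV:
  0.09014 mV = 0.09014e3 μV = 90.14
  7.835 μV → 7.835
  3.765 μV → 3.765
Sum: 90.14 + 7.835 + 3.765 = 101.74

101.74 μV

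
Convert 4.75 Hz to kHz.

0.00475 kHz

(no prefix) = 10⁰, kilo = 10³; factor is 10⁻³.
4.75 × 10⁻³ = 0.00475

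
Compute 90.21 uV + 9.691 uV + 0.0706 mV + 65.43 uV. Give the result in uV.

In uV:
  90.21 uV → 90.21
  9.691 uV → 9.691
  0.0706 mV = 0.0706e3 uV = 70.6
  65.43 uV → 65.43
Sum: 90.21 + 9.691 + 70.6 + 65.43 = 235.931

235.931 uV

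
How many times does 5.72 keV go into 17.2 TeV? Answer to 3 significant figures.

3010000000

(17.2e12) / (5.72e3) = 3.007e9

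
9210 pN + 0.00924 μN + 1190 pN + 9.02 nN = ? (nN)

In nN:
  9210 pN = 9210 × 10⁻³ nN = 9.21
  0.00924 μN = 0.00924 × 10³ nN = 9.24
  1190 pN = 1190 × 10⁻³ nN = 1.19
  9.02 nN → 9.02
Sum: 9.21 + 9.24 + 1.19 + 9.02 = 28.66

28.66 nN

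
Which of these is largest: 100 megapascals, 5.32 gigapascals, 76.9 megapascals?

5.32 gigapascals

100 megapascals = 100000000 pascals
5.32 gigapascals = 5320000000 pascals
76.9 megapascals = 76900000 pascals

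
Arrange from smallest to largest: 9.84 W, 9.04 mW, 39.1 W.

9.04 mW < 9.84 W < 39.1 W

9.84 W = 9.84 W
9.04 mW = 0.00904 W
39.1 W = 39.1 W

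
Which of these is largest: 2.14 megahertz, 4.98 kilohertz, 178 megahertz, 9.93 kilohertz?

178 megahertz

2.14 megahertz = 2140000 hertz
4.98 kilohertz = 4980 hertz
178 megahertz = 178000000 hertz
9.93 kilohertz = 9930 hertz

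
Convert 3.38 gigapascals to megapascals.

giga = 1e9, mega = 1e6; factor is 1e3.
3.38 × 1e3 = 3380

3380 megapascals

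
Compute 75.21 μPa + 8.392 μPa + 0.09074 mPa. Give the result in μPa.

In μPa:
  75.21 μPa → 75.21
  8.392 μPa → 8.392
  0.09074 mPa = 0.09074 × 10³ μPa = 90.74
Sum: 75.21 + 8.392 + 90.74 = 174.342

174.342 μPa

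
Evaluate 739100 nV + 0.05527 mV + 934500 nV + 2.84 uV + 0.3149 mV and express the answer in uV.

In uV:
  739100 nV = 739100e-3 uV = 739.1
  0.05527 mV = 0.05527e3 uV = 55.27
  934500 nV = 934500e-3 uV = 934.5
  2.84 uV → 2.84
  0.3149 mV = 0.3149e3 uV = 314.9
Sum: 739.1 + 55.27 + 934.5 + 2.84 + 314.9 = 2046.61

2046.61 uV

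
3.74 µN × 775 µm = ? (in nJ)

3.74e-6 × 775e-6 = 2898.5e-12 J

2.8985 nJ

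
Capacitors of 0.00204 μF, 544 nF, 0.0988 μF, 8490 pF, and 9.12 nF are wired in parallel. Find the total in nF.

662.45 nF

In nF:
  0.00204 μF = 0.00204 × 10³ nF = 2.04
  544 nF → 544
  0.0988 μF = 0.0988 × 10³ nF = 98.8
  8490 pF = 8490 × 10⁻³ nF = 8.49
  9.12 nF → 9.12
Sum: 2.04 + 544 + 98.8 + 8.49 + 9.12 = 662.45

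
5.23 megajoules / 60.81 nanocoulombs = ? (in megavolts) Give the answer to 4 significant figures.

(5.23e6) / (60.81e-9) = 0.0860056e15 V

86010000 megavolts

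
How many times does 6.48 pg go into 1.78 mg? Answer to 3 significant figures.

275000000

(1.78 × 10^-3) / (6.48 × 10^-12) = 0.2747 × 10^9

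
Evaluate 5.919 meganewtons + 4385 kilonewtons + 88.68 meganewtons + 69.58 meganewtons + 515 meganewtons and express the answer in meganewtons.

In meganewtons:
  5.919 meganewtons → 5.919
  4385 kilonewtons = 4385e-3 meganewtons = 4.385
  88.68 meganewtons → 88.68
  69.58 meganewtons → 69.58
  515 meganewtons → 515
Sum: 5.919 + 4.385 + 88.68 + 69.58 + 515 = 683.564

683.564 meganewtons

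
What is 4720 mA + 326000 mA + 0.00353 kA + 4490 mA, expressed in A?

In A:
  4720 mA = 4720 × 10⁻³ A = 4.72
  326000 mA = 326000 × 10⁻³ A = 326
  0.00353 kA = 0.00353 × 10³ A = 3.53
  4490 mA = 4490 × 10⁻³ A = 4.49
Sum: 4.72 + 326 + 3.53 + 4.49 = 338.74

338.74 A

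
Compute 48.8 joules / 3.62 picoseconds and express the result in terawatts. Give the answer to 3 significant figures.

(48.8) / (3.62e-12) = 13.481e12 W

13.5 terawatts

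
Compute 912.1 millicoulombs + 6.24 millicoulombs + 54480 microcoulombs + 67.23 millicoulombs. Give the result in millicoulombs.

1040.05 millicoulombs

In millicoulombs:
  912.1 millicoulombs → 912.1
  6.24 millicoulombs → 6.24
  54480 microcoulombs = 54480 × 10⁻³ millicoulombs = 54.48
  67.23 millicoulombs → 67.23
Sum: 912.1 + 6.24 + 54.48 + 67.23 = 1040.05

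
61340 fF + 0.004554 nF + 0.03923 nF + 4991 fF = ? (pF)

In pF:
  61340 fF = 61340e-3 pF = 61.34
  0.004554 nF = 0.004554e3 pF = 4.554
  0.03923 nF = 0.03923e3 pF = 39.23
  4991 fF = 4991e-3 pF = 4.991
Sum: 61.34 + 4.554 + 39.23 + 4.991 = 110.115

110.115 pF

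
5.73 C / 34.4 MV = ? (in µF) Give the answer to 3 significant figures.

0.167 µF

(5.73) / (34.4 × 10⁶) = 0.16657 × 10⁻⁶ F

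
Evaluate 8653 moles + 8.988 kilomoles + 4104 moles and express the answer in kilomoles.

21.745 kilomoles

In kilomoles:
  8653 moles = 8653 × 10⁻³ kilomoles = 8.653
  8.988 kilomoles → 8.988
  4104 moles = 4104 × 10⁻³ kilomoles = 4.104
Sum: 8.653 + 8.988 + 4.104 = 21.745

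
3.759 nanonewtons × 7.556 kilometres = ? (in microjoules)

28.403004 microjoules

3.759 × 10^-9 × 7.556 × 10^3 = 28.403004 × 10^-6 J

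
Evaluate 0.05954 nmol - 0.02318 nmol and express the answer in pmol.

36.36 pmol

In pmol:
  0.05954 nmol = 0.05954 × 10³ pmol = 59.54
  0.02318 nmol = 0.02318 × 10³ pmol = 23.18
Difference: 59.54 - 23.18 = 36.36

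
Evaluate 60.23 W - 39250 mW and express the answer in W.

In W:
  60.23 W → 60.23
  39250 mW = 39250e-3 W = 39.25
Difference: 60.23 - 39.25 = 20.98

20.98 W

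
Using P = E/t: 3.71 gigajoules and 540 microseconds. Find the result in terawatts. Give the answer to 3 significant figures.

6.87 terawatts

(3.71 × 10^9) / (540 × 10^-6) = 0.0068704 × 10^15 W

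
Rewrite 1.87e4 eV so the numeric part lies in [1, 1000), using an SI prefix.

= 18.7e3 eV; 1e3 is kilo.

18.7 keV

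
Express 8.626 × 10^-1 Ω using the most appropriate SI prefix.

= 862.6 × 10^-3 Ω; 10^-3 is milli.

862.6 mΩ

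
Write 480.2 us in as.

480200000000000 as

micro = 1e-6, atto = 1e-18; factor is 1e12.
480.2 × 1e12 = 480200000000000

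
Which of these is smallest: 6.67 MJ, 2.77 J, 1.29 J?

6.67 MJ = 6670000 J
2.77 J = 2.77 J
1.29 J = 1.29 J

1.29 J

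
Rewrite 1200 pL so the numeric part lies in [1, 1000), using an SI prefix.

= 1.2 × 10^-9 L; 10^-9 is nano.

1.2 nL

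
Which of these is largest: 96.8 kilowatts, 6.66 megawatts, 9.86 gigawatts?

9.86 gigawatts

96.8 kilowatts = 96800 watts
6.66 megawatts = 6660000 watts
9.86 gigawatts = 9860000000 watts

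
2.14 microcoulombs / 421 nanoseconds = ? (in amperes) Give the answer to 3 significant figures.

5.08 amperes

(2.14 × 10^-6) / (421 × 10^-9) = 0.0050831 × 10^3 A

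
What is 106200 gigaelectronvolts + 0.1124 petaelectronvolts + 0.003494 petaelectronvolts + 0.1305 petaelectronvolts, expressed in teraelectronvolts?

352.594 teraelectronvolts

In teraelectronvolts:
  106200 gigaelectronvolts = 106200 × 10⁻³ teraelectronvolts = 106.2
  0.1124 petaelectronvolts = 0.1124 × 10³ teraelectronvolts = 112.4
  0.003494 petaelectronvolts = 0.003494 × 10³ teraelectronvolts = 3.494
  0.1305 petaelectronvolts = 0.1305 × 10³ teraelectronvolts = 130.5
Sum: 106.2 + 112.4 + 3.494 + 130.5 = 352.594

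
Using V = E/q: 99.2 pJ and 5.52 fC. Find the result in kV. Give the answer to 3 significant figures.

(99.2 × 10⁻¹²) / (5.52 × 10⁻¹⁵) = 17.971 × 10³ V

18.0 kV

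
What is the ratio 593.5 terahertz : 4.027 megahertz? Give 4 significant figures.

(593.5e12) / (4.027e6) = 147.38e6

147400000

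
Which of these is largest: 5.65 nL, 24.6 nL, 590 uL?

5.65 nL = 0.00000000565 L
24.6 nL = 0.0000000246 L
590 uL = 0.00059 L

590 uL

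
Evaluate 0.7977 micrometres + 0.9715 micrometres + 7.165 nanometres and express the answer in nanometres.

In nanometres:
  0.7977 micrometres = 0.7977 × 10^3 nanometres = 797.7
  0.9715 micrometres = 0.9715 × 10^3 nanometres = 971.5
  7.165 nanometres → 7.165
Sum: 797.7 + 971.5 + 7.165 = 1776.365

1776.365 nanometres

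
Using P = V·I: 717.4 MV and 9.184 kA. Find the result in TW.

6.5886016 TW

717.4e6 × 9.184e3 = 6588.6016e9 W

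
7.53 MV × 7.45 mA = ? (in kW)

56.0985 kW

7.53 × 10⁶ × 7.45 × 10⁻³ = 56.0985 × 10³ W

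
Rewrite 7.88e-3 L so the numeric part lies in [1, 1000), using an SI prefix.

= 7.88e-3 L; 1e-3 is milli.

7.88 mL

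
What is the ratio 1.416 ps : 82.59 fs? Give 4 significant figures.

(1.416 × 10⁻¹²) / (82.59 × 10⁻¹⁵) = 0.017145 × 10³

17.14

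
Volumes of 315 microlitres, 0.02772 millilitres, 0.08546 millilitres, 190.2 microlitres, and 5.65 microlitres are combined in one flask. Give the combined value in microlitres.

In microlitres:
  315 microlitres → 315
  0.02772 millilitres = 0.02772 × 10³ microlitres = 27.72
  0.08546 millilitres = 0.08546 × 10³ microlitres = 85.46
  190.2 microlitres → 190.2
  5.65 microlitres → 5.65
Sum: 315 + 27.72 + 85.46 + 190.2 + 5.65 = 624.03

624.03 microlitres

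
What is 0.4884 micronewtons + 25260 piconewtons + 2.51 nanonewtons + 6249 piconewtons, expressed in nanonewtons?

In nanonewtons:
  0.4884 micronewtons = 0.4884 × 10³ nanonewtons = 488.4
  25260 piconewtons = 25260 × 10⁻³ nanonewtons = 25.26
  2.51 nanonewtons → 2.51
  6249 piconewtons = 6249 × 10⁻³ nanonewtons = 6.249
Sum: 488.4 + 25.26 + 2.51 + 6.249 = 522.419

522.419 nanonewtons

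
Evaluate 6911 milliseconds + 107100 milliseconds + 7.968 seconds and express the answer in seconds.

121.979 seconds

In seconds:
  6911 milliseconds = 6911e-3 seconds = 6.911
  107100 milliseconds = 107100e-3 seconds = 107.1
  7.968 seconds → 7.968
Sum: 6.911 + 107.1 + 7.968 = 121.979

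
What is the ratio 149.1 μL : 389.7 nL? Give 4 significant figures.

382.6

(149.1 × 10^-6) / (389.7 × 10^-9) = 0.3826 × 10^3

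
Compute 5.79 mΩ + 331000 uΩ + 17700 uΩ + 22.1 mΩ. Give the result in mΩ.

376.59 mΩ

In mΩ:
  5.79 mΩ → 5.79
  331000 uΩ = 331000e-3 mΩ = 331
  17700 uΩ = 17700e-3 mΩ = 17.7
  22.1 mΩ → 22.1
Sum: 5.79 + 331 + 17.7 + 22.1 = 376.59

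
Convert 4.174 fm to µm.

femto = 10⁻¹⁵, micro = 10⁻⁶; factor is 10⁻⁹.
4.174 × 10⁻⁹ = 0.000000004174

0.000000004174 µm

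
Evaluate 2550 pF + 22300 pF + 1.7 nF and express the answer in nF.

26.55 nF

In nF:
  2550 pF = 2550e-3 nF = 2.55
  22300 pF = 22300e-3 nF = 22.3
  1.7 nF → 1.7
Sum: 2.55 + 22.3 + 1.7 = 26.55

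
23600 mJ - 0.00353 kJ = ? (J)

20.07 J

In J:
  23600 mJ = 23600 × 10⁻³ J = 23.6
  0.00353 kJ = 0.00353 × 10³ J = 3.53
Difference: 23.6 - 3.53 = 20.07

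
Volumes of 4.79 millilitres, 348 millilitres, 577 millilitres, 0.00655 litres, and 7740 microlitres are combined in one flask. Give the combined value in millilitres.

944.08 millilitres

In millilitres:
  4.79 millilitres → 4.79
  348 millilitres → 348
  577 millilitres → 577
  0.00655 litres = 0.00655e3 millilitres = 6.55
  7740 microlitres = 7740e-3 millilitres = 7.74
Sum: 4.79 + 348 + 577 + 6.55 + 7.74 = 944.08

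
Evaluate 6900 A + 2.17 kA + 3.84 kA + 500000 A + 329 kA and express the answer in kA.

841.91 kA

In kA:
  6900 A = 6900 × 10⁻³ kA = 6.9
  2.17 kA → 2.17
  3.84 kA → 3.84
  500000 A = 500000 × 10⁻³ kA = 500
  329 kA → 329
Sum: 6.9 + 2.17 + 3.84 + 500 + 329 = 841.91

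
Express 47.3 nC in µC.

nano = 1e-9, micro = 1e-6; factor is 1e-3.
47.3 × 1e-3 = 0.0473

0.0473 µC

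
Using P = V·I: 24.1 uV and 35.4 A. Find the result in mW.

0.85314 mW

24.1 × 10^-6 × 35.4 = 853.14 × 10^-6 W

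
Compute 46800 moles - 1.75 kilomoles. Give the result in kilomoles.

In kilomoles:
  46800 moles = 46800 × 10^-3 kilomoles = 46.8
  1.75 kilomoles → 1.75
Difference: 46.8 - 1.75 = 45.05

45.05 kilomoles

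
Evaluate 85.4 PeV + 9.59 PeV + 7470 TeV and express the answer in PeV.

102.46 PeV

In PeV:
  85.4 PeV → 85.4
  9.59 PeV → 9.59
  7470 TeV = 7470e-3 PeV = 7.47
Sum: 85.4 + 9.59 + 7.47 = 102.46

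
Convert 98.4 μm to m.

0.0000984 m

micro = 10⁻⁶, (no prefix) = 10⁰; factor is 10⁻⁶.
98.4 × 10⁻⁶ = 0.0000984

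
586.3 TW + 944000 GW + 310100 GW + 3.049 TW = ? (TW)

In TW:
  586.3 TW → 586.3
  944000 GW = 944000 × 10^-3 TW = 944
  310100 GW = 310100 × 10^-3 TW = 310.1
  3.049 TW → 3.049
Sum: 586.3 + 944 + 310.1 + 3.049 = 1843.449

1843.449 TW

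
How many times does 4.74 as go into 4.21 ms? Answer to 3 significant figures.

888000000000000

(4.21e-3) / (4.74e-18) = 0.8882e15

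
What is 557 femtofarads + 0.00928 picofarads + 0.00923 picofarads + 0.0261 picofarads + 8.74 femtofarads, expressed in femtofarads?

In femtofarads:
  557 femtofarads → 557
  0.00928 picofarads = 0.00928 × 10^3 femtofarads = 9.28
  0.00923 picofarads = 0.00923 × 10^3 femtofarads = 9.23
  0.0261 picofarads = 0.0261 × 10^3 femtofarads = 26.1
  8.74 femtofarads → 8.74
Sum: 557 + 9.28 + 9.23 + 26.1 + 8.74 = 610.35

610.35 femtofarads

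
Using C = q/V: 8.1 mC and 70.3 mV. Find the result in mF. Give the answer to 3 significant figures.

(8.1 × 10⁻³) / (70.3 × 10⁻³) = 0.11522 F

115 mF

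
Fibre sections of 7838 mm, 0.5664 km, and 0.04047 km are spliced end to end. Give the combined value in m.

In m:
  7838 mm = 7838 × 10^-3 m = 7.838
  0.5664 km = 0.5664 × 10^3 m = 566.4
  0.04047 km = 0.04047 × 10^3 m = 40.47
Sum: 7.838 + 566.4 + 40.47 = 614.708

614.708 m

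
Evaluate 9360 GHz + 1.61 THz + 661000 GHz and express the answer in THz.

In THz:
  9360 GHz = 9360 × 10^-3 THz = 9.36
  1.61 THz → 1.61
  661000 GHz = 661000 × 10^-3 THz = 661
Sum: 9.36 + 1.61 + 661 = 671.97

671.97 THz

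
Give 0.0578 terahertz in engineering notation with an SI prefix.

= 57.8 × 10^9 hertz; 10^9 is giga.

57.8 gigahertz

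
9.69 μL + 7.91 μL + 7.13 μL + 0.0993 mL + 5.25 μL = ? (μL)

129.28 μL

In μL:
  9.69 μL → 9.69
  7.91 μL → 7.91
  7.13 μL → 7.13
  0.0993 mL = 0.0993 × 10³ μL = 99.3
  5.25 μL → 5.25
Sum: 9.69 + 7.91 + 7.13 + 99.3 + 5.25 = 129.28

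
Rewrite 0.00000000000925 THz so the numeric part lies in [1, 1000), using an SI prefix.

9.25 Hz

= 9.25 Hz; mantissa already in [1, 1000).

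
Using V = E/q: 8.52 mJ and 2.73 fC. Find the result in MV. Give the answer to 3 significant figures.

(8.52e-3) / (2.73e-15) = 3.1209e12 V

3120000 MV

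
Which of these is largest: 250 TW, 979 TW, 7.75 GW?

250 TW = 250000000000000 W
979 TW = 979000000000000 W
7.75 GW = 7750000000 W

979 TW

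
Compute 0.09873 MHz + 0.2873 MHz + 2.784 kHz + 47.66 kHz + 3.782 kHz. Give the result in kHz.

In kHz:
  0.09873 MHz = 0.09873e3 kHz = 98.73
  0.2873 MHz = 0.2873e3 kHz = 287.3
  2.784 kHz → 2.784
  47.66 kHz → 47.66
  3.782 kHz → 3.782
Sum: 98.73 + 287.3 + 2.784 + 47.66 + 3.782 = 440.256

440.256 kHz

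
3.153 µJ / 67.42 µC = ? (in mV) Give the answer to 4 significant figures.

46.77 mV

(3.153e-6) / (67.42e-6) = 0.0467665 V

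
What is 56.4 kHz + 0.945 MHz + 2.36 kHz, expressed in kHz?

1003.76 kHz

In kHz:
  56.4 kHz → 56.4
  0.945 MHz = 0.945 × 10^3 kHz = 945
  2.36 kHz → 2.36
Sum: 56.4 + 945 + 2.36 = 1003.76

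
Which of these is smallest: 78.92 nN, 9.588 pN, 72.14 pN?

9.588 pN

78.92 nN = 0.00000007892 N
9.588 pN = 0.000000000009588 N
72.14 pN = 0.00000000007214 N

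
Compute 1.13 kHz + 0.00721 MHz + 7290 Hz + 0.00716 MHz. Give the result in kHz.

In kHz:
  1.13 kHz → 1.13
  0.00721 MHz = 0.00721 × 10³ kHz = 7.21
  7290 Hz = 7290 × 10⁻³ kHz = 7.29
  0.00716 MHz = 0.00716 × 10³ kHz = 7.16
Sum: 1.13 + 7.21 + 7.29 + 7.16 = 22.79

22.79 kHz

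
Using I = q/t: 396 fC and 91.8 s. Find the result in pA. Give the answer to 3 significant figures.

0.00431 pA

(396 × 10^-15) / (91.8) = 4.3137 × 10^-15 A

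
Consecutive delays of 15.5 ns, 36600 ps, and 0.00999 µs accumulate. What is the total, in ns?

In ns:
  15.5 ns → 15.5
  36600 ps = 36600e-3 ns = 36.6
  0.00999 µs = 0.00999e3 ns = 9.99
Sum: 15.5 + 36.6 + 9.99 = 62.09

62.09 ns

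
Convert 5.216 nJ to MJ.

nano = 10⁻⁹, mega = 10⁶; factor is 10⁻¹⁵.
5.216 × 10⁻¹⁵ = 0.000000000000005216

0.000000000000005216 MJ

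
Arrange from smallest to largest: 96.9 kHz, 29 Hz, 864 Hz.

96.9 kHz = 96900 Hz
29 Hz = 29 Hz
864 Hz = 864 Hz

29 Hz < 864 Hz < 96.9 kHz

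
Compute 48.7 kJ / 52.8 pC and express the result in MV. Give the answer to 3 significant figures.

(48.7 × 10^3) / (52.8 × 10^-12) = 0.92235 × 10^15 V

922000000 MV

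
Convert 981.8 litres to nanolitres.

981800000000 nanolitres

(no prefix) = 1e0, nano = 1e-9; factor is 1e9.
981.8 × 1e9 = 981800000000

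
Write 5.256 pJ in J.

pico = 1e-12, (no prefix) = 1e0; factor is 1e-12.
5.256 × 1e-12 = 0.000000000005256

0.000000000005256 J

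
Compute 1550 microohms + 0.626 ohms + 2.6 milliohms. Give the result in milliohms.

630.15 milliohms

In milliohms:
  1550 microohms = 1550 × 10⁻³ milliohms = 1.55
  0.626 ohms = 0.626 × 10³ milliohms = 626
  2.6 milliohms → 2.6
Sum: 1.55 + 626 + 2.6 = 630.15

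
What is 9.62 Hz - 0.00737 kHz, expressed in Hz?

In Hz:
  9.62 Hz → 9.62
  0.00737 kHz = 0.00737 × 10^3 Hz = 7.37
Difference: 9.62 - 7.37 = 2.25

2.25 Hz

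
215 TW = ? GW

tera = 1e12, giga = 1e9; factor is 1e3.
215 × 1e3 = 215000

215000 GW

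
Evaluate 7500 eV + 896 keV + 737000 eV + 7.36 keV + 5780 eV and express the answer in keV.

1653.64 keV

In keV:
  7500 eV = 7500 × 10^-3 keV = 7.5
  896 keV → 896
  737000 eV = 737000 × 10^-3 keV = 737
  7.36 keV → 7.36
  5780 eV = 5780 × 10^-3 keV = 5.78
Sum: 7.5 + 896 + 737 + 7.36 + 5.78 = 1653.64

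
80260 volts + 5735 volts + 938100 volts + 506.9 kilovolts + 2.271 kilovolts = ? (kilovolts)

1533.266 kilovolts

In kilovolts:
  80260 volts = 80260e-3 kilovolts = 80.26
  5735 volts = 5735e-3 kilovolts = 5.735
  938100 volts = 938100e-3 kilovolts = 938.1
  506.9 kilovolts → 506.9
  2.271 kilovolts → 2.271
Sum: 80.26 + 5.735 + 938.1 + 506.9 + 2.271 = 1533.266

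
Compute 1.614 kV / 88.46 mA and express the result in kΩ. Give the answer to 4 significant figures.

(1.614 × 10³) / (88.46 × 10⁻³) = 0.0182455 × 10⁶ Ω

18.25 kΩ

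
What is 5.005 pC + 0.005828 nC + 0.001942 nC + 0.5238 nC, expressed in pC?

In pC:
  5.005 pC → 5.005
  0.005828 nC = 0.005828 × 10³ pC = 5.828
  0.001942 nC = 0.001942 × 10³ pC = 1.942
  0.5238 nC = 0.5238 × 10³ pC = 523.8
Sum: 5.005 + 5.828 + 1.942 + 523.8 = 536.575

536.575 pC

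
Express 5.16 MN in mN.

5160000000 mN

mega = 1e6, milli = 1e-3; factor is 1e9.
5.16 × 1e9 = 5160000000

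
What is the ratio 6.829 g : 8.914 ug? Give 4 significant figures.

(6.829) / (8.914 × 10⁻⁶) = 0.7661 × 10⁶

766100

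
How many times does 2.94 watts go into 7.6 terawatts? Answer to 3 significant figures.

2590000000000

(7.6e12) / (2.94) = 2.585e12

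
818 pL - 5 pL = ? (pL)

In pL:
  818 pL → 818
  5 pL → 5
Difference: 818 - 5 = 813

813 pL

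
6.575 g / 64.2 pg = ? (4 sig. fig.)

102400000000

(6.575) / (64.2e-12) = 0.10241e12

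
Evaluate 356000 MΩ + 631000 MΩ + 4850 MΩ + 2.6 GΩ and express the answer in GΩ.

In GΩ:
  356000 MΩ = 356000 × 10⁻³ GΩ = 356
  631000 MΩ = 631000 × 10⁻³ GΩ = 631
  4850 MΩ = 4850 × 10⁻³ GΩ = 4.85
  2.6 GΩ → 2.6
Sum: 356 + 631 + 4.85 + 2.6 = 994.45

994.45 GΩ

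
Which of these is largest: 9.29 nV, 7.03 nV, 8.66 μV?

8.66 μV

9.29 nV = 0.00000000929 V
7.03 nV = 0.00000000703 V
8.66 μV = 0.00000866 V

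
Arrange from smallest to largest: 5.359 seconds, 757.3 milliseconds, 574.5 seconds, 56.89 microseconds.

56.89 microseconds < 757.3 milliseconds < 5.359 seconds < 574.5 seconds

5.359 seconds = 5.359 seconds
757.3 milliseconds = 0.7573 seconds
574.5 seconds = 574.5 seconds
56.89 microseconds = 0.00005689 seconds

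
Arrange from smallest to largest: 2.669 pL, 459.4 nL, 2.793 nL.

2.669 pL = 0.000000000002669 L
459.4 nL = 0.0000004594 L
2.793 nL = 0.000000002793 L

2.669 pL < 2.793 nL < 459.4 nL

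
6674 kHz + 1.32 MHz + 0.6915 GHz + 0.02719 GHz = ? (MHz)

726.684 MHz

In MHz:
  6674 kHz = 6674e-3 MHz = 6.674
  1.32 MHz → 1.32
  0.6915 GHz = 0.6915e3 MHz = 691.5
  0.02719 GHz = 0.02719e3 MHz = 27.19
Sum: 6.674 + 1.32 + 691.5 + 27.19 = 726.684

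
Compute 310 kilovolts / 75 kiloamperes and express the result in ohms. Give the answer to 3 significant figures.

(310e3) / (75e3) = 4.1333 Ω

4.13 ohms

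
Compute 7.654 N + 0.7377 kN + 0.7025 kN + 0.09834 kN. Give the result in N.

In N:
  7.654 N → 7.654
  0.7377 kN = 0.7377 × 10³ N = 737.7
  0.7025 kN = 0.7025 × 10³ N = 702.5
  0.09834 kN = 0.09834 × 10³ N = 98.34
Sum: 7.654 + 737.7 + 702.5 + 98.34 = 1546.194

1546.194 N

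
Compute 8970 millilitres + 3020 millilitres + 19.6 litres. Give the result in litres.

In litres:
  8970 millilitres = 8970e-3 litres = 8.97
  3020 millilitres = 3020e-3 litres = 3.02
  19.6 litres → 19.6
Sum: 8.97 + 3.02 + 19.6 = 31.59

31.59 litres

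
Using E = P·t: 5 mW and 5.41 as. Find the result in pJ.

5 × 10⁻³ × 5.41 × 10⁻¹⁸ = 27.05 × 10⁻²¹ J

0.00000002705 pJ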